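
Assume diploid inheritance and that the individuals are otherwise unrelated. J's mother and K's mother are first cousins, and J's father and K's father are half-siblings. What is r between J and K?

Relatedness sums over independent paths through distinct common ancestors.
J and K are related in two ways: second cousins through their mothers (r = 1/32) and half first cousins through their fathers (r = 1/16).
r = 1/32 + 1/16 = 0.09375.

0.09375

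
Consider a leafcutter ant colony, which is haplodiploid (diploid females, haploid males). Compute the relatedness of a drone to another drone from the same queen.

0.5

Haploid brothers each carry a random half of the queen's diploid genome, so on average they share half: r = 1/2.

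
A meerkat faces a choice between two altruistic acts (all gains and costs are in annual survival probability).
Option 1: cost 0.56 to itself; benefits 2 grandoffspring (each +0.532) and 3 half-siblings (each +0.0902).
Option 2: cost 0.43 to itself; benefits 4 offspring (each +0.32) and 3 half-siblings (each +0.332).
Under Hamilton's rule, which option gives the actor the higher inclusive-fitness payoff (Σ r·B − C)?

Option 2

Option 1: r to a grandoffspring = 0.25.
Option 1: r to a half-sibling = 0.25.
Option 1: Σ r·B − C = (2·0.25·0.532 + 3·0.25·0.0902) − 0.56 = -0.22635.
Option 2: r to an offspring = 0.5.
Option 2: r to a half-sibling = 0.25.
Option 2: Σ r·B − C = (4·0.5·0.32 + 3·0.25·0.332) − 0.43 = 0.459.
Option 2 has the higher net inclusive-fitness payoff.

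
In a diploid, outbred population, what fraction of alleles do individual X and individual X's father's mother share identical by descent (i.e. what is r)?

0.25

Each parent–offspring link contributes a factor of 1/2, and independent paths through distinct common ancestors add.
Two parent–offspring links: r = (1/2)^2 = 1/4.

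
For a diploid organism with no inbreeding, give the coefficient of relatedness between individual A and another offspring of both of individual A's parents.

0.5

Each parent–offspring link contributes a factor of 1/2, and independent paths through distinct common ancestors add.
Full sibs share both parents — two paths of length 2: r = 2·(1/2)^2 = 1/2.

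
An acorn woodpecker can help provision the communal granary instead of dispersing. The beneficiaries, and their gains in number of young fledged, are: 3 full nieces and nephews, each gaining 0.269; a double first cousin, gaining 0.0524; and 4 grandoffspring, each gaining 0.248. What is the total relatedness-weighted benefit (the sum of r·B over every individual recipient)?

r to a full niece or nephew = 0.25 (full aunt/uncle↔niece/nephew: two paths of length 3 through the shared grandparent pair: r = 2·(1/2)^3 = 1/4).
r to a double first cousin = 0.25 (double first cousins share both grandparent pairs — four paths of length 4: r = 4·(1/2)^4 = 1/4).
r to a grandoffspring = 1/4 (two parent–offspring links: r = (1/2)^2 = 1/4).
Summing one r·B term per recipient: 3·0.25·0.269 + 1·0.25·0.0524 + 4·0.25·0.248 = 0.46285.

0.46285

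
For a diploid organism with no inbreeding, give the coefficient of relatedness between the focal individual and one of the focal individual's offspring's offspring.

0.25

Each parent–offspring link contributes a factor of 1/2, and independent paths through distinct common ancestors add.
Two parent–offspring links: r = (1/2)^2 = 1/4.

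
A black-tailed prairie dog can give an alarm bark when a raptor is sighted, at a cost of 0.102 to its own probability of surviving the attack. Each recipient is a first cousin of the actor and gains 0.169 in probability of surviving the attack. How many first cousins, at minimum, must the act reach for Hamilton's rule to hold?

r to a first cousin = 1/8 (first cousins share one grandparent pair — two paths of length 4: r = 2·(1/2)^4 = 1/8).
Hamilton's rule: n·r·B > C  ⇒  n > C/(r·B) = 0.102/(0.125·0.169) = 4.828.
The smallest integer exceeding 4.828 is 5.

5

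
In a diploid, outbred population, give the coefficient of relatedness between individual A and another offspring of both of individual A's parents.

0.5

Each parent–offspring link contributes a factor of 1/2, and independent paths through distinct common ancestors add.
Full sibs share both parents — two paths of length 2: r = 2·(1/2)^2 = 1/2.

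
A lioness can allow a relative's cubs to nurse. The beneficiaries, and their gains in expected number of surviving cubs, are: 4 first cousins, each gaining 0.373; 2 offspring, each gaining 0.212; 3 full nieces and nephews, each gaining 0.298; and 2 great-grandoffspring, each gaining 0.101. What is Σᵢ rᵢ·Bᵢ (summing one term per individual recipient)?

r to a first cousin = 0.125 (first cousins share one grandparent pair — two paths of length 4: r = 2·(1/2)^4 = 1/8).
r to an offspring = 1/2 (one parent–offspring link: r = (1/2)^1 = 1/2).
r to a full niece or nephew = 0.25 (full aunt/uncle↔niece/nephew: two paths of length 3 through the shared grandparent pair: r = 2·(1/2)^3 = 1/4).
r to a great-grandoffspring = 0.125 (three parent–offspring links: r = (1/2)^3 = 1/8).
Summing one r·B term per recipient: 4·0.125·0.373 + 2·0.5·0.212 + 3·0.25·0.298 + 2·0.125·0.101 = 0.64725.

0.64725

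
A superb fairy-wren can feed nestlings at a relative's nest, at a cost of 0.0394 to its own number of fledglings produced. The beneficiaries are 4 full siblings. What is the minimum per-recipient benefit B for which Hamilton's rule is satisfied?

r to a full sibling = 0.5 (full sibs share both parents — two paths of length 2: r = 2·(1/2)^2 = 1/2).
Hamilton's rule with n recipients of equal r: n·r·B > C, so B > C/(n·r) = 0.0394/(4·0.5) = 0.0197.

0.0197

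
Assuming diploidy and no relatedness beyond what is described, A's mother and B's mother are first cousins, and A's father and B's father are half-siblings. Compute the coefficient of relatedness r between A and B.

Wright's path rule: contributions from independent ancestry routes add.
A and B are related in two ways: second cousins through their mothers (r = 1/32) and half first cousins through their fathers (r = 1/16).
r = 1/32 + 1/16 = 0.09375.

0.09375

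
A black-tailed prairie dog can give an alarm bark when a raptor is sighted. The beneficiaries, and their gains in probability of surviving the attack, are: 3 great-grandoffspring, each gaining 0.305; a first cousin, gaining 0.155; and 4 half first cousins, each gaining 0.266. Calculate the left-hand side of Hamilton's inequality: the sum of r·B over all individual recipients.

r to a great-grandoffspring = 0.125 (three parent–offspring links: r = (1/2)^3 = 1/8).
r to a first cousin = 1/8 (first cousins share one grandparent pair — two paths of length 4: r = 2·(1/2)^4 = 1/8).
r to a half first cousin = 1/16 (half first cousins share one grandparent — one path of length 4: r = (1/2)^4 = 1/16).
Summing one r·B term per recipient: 3·0.125·0.305 + 1·0.125·0.155 + 4·0.0625·0.266 = 0.20025.

0.20025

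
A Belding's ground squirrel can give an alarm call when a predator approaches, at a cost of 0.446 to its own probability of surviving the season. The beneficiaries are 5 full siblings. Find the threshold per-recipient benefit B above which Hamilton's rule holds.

0.1784

r to a full sibling = 0.5 (full sibs share both parents — two paths of length 2: r = 2·(1/2)^2 = 1/2).
Hamilton's rule with n recipients of equal r: n·r·B > C, so B > C/(n·r) = 0.446/(5·0.5) = 0.1784.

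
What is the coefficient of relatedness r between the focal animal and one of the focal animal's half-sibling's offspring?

0.125

Each parent–offspring link contributes a factor of 1/2, and independent paths through distinct common ancestors add.
Half-aunt/uncle↔niece/nephew: one path of length 3: r = (1/2)^3 = 1/8.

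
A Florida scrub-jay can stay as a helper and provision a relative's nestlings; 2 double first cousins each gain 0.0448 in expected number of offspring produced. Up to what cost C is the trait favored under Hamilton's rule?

0.0224

r to a double first cousin = 1/4 (double first cousins share both grandparent pairs — four paths of length 4: r = 4·(1/2)^4 = 1/4).
Hamilton's rule: n·r·B > C, so the trait is favored while C < n·r·B = 2·0.25·0.0448 = 0.0224.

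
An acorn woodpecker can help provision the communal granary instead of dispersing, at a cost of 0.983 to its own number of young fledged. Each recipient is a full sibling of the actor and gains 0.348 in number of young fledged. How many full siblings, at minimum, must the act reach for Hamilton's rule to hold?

r to a full sibling = 0.5 (full sibs share both parents — two paths of length 2: r = 2·(1/2)^2 = 1/2).
Hamilton's rule: n·r·B > C  ⇒  n > C/(r·B) = 0.983/(0.5·0.348) = 5.649.
The smallest integer exceeding 5.649 is 6.

6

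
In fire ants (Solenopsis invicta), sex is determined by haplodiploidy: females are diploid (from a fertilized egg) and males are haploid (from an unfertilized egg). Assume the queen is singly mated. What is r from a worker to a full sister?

0.75

Haplodiploid full sisters inherit their father's entire haploid genome identically (contributing 1/2) and on average half of their mother's contribution (1/2 · 1/2 = 1/4); r = 1/2 + 1/4 = 3/4.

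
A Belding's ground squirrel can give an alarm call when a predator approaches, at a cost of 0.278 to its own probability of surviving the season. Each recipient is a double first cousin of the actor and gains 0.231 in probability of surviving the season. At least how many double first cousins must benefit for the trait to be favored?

5

r to a double first cousin = 0.25 (double first cousins share both grandparent pairs — four paths of length 4: r = 4·(1/2)^4 = 1/4).
Hamilton's rule: n·r·B > C  ⇒  n > C/(r·B) = 0.278/(0.25·0.231) = 4.814.
The smallest integer exceeding 4.814 is 5.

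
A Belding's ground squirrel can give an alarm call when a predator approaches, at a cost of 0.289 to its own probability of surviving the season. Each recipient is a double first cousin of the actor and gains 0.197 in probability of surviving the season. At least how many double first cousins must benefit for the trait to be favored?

6

r to a double first cousin = 1/4 (double first cousins share both grandparent pairs — four paths of length 4: r = 4·(1/2)^4 = 1/4).
Hamilton's rule: n·r·B > C  ⇒  n > C/(r·B) = 0.289/(0.25·0.197) = 5.868.
The smallest integer exceeding 5.868 is 6.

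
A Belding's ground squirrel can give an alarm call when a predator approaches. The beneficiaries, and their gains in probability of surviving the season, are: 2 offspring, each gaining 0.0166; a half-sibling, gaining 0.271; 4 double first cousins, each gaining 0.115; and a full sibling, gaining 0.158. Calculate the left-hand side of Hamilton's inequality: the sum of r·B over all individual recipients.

r to an offspring = 1/2 (one parent–offspring link: r = (1/2)^1 = 1/2).
r to a half-sibling = 1/4 (half-sibs share one parent — one path of length 2: r = (1/2)^2 = 1/4).
r to a double first cousin = 0.25 (double first cousins share both grandparent pairs — four paths of length 4: r = 4·(1/2)^4 = 1/4).
r to a full sibling = 0.5 (full sibs share both parents — two paths of length 2: r = 2·(1/2)^2 = 1/2).
Summing one r·B term per recipient: 2·0.5·0.0166 + 1·0.25·0.271 + 4·0.25·0.115 + 1·0.5·0.158 = 0.27835.

0.27835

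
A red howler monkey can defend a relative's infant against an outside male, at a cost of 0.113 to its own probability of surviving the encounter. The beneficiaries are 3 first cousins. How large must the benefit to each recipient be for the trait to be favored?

0.3013

r to a first cousin = 1/8 (first cousins share one grandparent pair — two paths of length 4: r = 2·(1/2)^4 = 1/8).
Hamilton's rule with n recipients of equal r: n·r·B > C, so B > C/(n·r) = 0.113/(3·0.125) = 0.3013.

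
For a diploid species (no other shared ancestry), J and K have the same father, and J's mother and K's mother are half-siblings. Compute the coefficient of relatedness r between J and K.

Relatedness sums over independent paths through distinct common ancestors.
J and K are related in two ways: half-sibs through their shared father (r = 1/4) and half first cousins through their mothers (r = 1/16).
r = 1/4 + 1/16 = 0.3125.

0.3125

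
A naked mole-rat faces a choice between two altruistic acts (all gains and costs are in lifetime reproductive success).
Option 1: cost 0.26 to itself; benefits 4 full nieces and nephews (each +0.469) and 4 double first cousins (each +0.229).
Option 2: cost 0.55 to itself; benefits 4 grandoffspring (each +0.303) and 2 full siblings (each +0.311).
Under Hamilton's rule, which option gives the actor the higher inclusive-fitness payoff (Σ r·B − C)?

Option 1

Option 1: r to a full niece or nephew = 0.25.
Option 1: r to a double first cousin = 0.25.
Option 1: Σ r·B − C = (4·0.25·0.469 + 4·0.25·0.229) − 0.26 = 0.438.
Option 2: r to a grandoffspring = 0.25.
Option 2: r to a full sibling = 0.5.
Option 2: Σ r·B − C = (4·0.25·0.303 + 2·0.5·0.311) − 0.55 = 0.064.
Option 1 has the higher net inclusive-fitness payoff.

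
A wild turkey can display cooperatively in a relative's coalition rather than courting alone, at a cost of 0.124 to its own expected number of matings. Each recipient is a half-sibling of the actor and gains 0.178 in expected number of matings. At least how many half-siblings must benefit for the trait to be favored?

r to a half-sibling = 0.25 (half-sibs share one parent — one path of length 2: r = (1/2)^2 = 1/4).
Hamilton's rule: n·r·B > C  ⇒  n > C/(r·B) = 0.124/(0.25·0.178) = 2.787.
The smallest integer exceeding 2.787 is 3.

3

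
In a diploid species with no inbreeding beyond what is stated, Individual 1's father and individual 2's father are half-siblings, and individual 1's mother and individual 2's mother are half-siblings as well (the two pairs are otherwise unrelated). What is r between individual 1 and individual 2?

0.125

Relatedness sums over independent paths through distinct common ancestors.
Individual 1 and individual 2 are related in two ways: half first cousins through their fathers (r = 1/16) and half first cousins through their mothers (r = 1/16).
r = 1/16 + 1/16 = 1/8 = 0.125.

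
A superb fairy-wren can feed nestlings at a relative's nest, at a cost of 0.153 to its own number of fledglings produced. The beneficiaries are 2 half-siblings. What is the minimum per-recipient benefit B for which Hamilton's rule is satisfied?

0.306

r to a half-sibling = 0.25 (half-sibs share one parent — one path of length 2: r = (1/2)^2 = 1/4).
Hamilton's rule with n recipients of equal r: n·r·B > C, so B > C/(n·r) = 0.153/(2·0.25) = 0.306.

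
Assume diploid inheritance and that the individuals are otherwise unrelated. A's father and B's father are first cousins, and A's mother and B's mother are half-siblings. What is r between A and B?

0.09375

Independent pedigree routes through distinct common ancestors add.
A and B are related in two ways: second cousins through their fathers (r = 1/32) and half first cousins through their mothers (r = 1/16).
r = 1/32 + 1/16 = 0.09375.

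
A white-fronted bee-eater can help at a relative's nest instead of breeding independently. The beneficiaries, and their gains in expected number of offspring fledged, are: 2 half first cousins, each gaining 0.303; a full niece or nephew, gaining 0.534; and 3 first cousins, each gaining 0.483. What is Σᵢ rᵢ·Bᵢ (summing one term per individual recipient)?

0.3525

r to a half first cousin = 1/16 (half first cousins share one grandparent — one path of length 4: r = (1/2)^4 = 1/16).
r to a full niece or nephew = 0.25 (full aunt/uncle↔niece/nephew: two paths of length 3 through the shared grandparent pair: r = 2·(1/2)^3 = 1/4).
r to a first cousin = 1/8 (first cousins share one grandparent pair — two paths of length 4: r = 2·(1/2)^4 = 1/8).
Summing one r·B term per recipient: 2·0.0625·0.303 + 1·0.25·0.534 + 3·0.125·0.483 = 0.3525.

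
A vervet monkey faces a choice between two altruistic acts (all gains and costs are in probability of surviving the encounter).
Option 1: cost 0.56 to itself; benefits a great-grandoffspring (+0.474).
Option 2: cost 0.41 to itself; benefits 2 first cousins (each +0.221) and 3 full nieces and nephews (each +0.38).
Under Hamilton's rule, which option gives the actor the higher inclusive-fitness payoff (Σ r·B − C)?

Option 2

Option 1: r to a great-grandoffspring = 0.125.
Option 1: Σ r·B − C = (1·0.125·0.474) − 0.56 = -0.50075.
Option 2: r to a first cousin = 0.125.
Option 2: r to a full niece or nephew = 0.25.
Option 2: Σ r·B − C = (2·0.125·0.221 + 3·0.25·0.38) − 0.41 = -0.06975.
Option 2 has the higher net inclusive-fitness payoff.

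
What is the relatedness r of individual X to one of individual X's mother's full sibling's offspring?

Each parent–offspring link contributes a factor of 1/2, and independent paths through distinct common ancestors add.
First cousins share one grandparent pair — two paths of length 4: r = 2·(1/2)^4 = 1/8.

0.125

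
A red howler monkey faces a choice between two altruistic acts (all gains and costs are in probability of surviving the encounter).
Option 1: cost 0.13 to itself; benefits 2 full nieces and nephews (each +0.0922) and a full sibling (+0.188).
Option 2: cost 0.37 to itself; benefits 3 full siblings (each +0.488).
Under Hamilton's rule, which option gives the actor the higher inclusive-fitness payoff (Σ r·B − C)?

Option 2

Option 1: r to a full niece or nephew = 0.25.
Option 1: r to a full sibling = 0.5.
Option 1: Σ r·B − C = (2·0.25·0.0922 + 1·0.5·0.188) − 0.13 = 0.0101.
Option 2: r to a full sibling = 0.5.
Option 2: Σ r·B − C = (3·0.5·0.488) − 0.37 = 0.362.
Option 2 has the higher net inclusive-fitness payoff.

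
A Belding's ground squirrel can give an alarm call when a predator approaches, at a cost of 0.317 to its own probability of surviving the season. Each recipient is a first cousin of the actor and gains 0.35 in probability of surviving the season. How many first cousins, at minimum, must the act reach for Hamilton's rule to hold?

8

r to a first cousin = 1/8 (first cousins share one grandparent pair — two paths of length 4: r = 2·(1/2)^4 = 1/8).
Hamilton's rule: n·r·B > C  ⇒  n > C/(r·B) = 0.317/(0.125·0.35) = 7.246.
The smallest integer exceeding 7.246 is 8.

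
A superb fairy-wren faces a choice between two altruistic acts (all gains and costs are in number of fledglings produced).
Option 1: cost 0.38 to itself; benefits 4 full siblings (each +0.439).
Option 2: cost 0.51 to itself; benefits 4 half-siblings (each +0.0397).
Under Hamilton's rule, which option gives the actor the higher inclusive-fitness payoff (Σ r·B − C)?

Option 1: r to a full sibling = 0.5.
Option 1: Σ r·B − C = (4·0.5·0.439) − 0.38 = 0.498.
Option 2: r to a half-sibling = 0.25.
Option 2: Σ r·B − C = (4·0.25·0.0397) − 0.51 = -0.4703.
Option 1 has the higher net inclusive-fitness payoff.

Option 1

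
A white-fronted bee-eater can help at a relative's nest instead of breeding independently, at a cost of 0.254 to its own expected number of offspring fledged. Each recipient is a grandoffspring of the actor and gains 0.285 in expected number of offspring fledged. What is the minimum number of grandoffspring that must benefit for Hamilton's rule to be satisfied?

4

r to a grandoffspring = 0.25 (two parent–offspring links: r = (1/2)^2 = 1/4).
Hamilton's rule: n·r·B > C  ⇒  n > C/(r·B) = 0.254/(0.25·0.285) = 3.565.
The smallest integer exceeding 3.565 is 4.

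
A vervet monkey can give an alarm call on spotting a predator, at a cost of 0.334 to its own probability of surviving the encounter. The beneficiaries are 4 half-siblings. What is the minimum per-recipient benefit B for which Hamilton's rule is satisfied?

0.334

r to a half-sibling = 0.25 (half-sibs share one parent — one path of length 2: r = (1/2)^2 = 1/4).
Hamilton's rule with n recipients of equal r: n·r·B > C, so B > C/(n·r) = 0.334/(4·0.25) = 0.334.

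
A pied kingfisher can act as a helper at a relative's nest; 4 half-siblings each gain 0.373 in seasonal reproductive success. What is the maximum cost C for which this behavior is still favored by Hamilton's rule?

0.373

r to a half-sibling = 1/4 (half-sibs share one parent — one path of length 2: r = (1/2)^2 = 1/4).
Hamilton's rule: n·r·B > C, so the trait is favored while C < n·r·B = 4·0.25·0.373 = 0.373.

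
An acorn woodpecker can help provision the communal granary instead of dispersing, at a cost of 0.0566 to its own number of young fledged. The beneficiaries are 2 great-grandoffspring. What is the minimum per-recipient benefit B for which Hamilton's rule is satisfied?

0.2264

r to a great-grandoffspring = 1/8 (three parent–offspring links: r = (1/2)^3 = 1/8).
Hamilton's rule with n recipients of equal r: n·r·B > C, so B > C/(n·r) = 0.0566/(2·0.125) = 0.2264.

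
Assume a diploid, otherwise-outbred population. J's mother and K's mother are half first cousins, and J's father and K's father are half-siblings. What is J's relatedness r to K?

Relatedness sums over independent paths through distinct common ancestors.
J and K are related in two ways: half second cousins through their mothers (r = 1/64) and half first cousins through their fathers (r = 1/16).
r = 1/64 + 1/16 = 0.078125.

0.078125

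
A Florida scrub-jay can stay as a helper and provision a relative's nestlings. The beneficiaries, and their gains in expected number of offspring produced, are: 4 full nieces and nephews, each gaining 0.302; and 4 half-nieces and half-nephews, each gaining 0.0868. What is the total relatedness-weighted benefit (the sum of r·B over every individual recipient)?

r to a full niece or nephew = 1/4 (full aunt/uncle↔niece/nephew: two paths of length 3 through the shared grandparent pair: r = 2·(1/2)^3 = 1/4).
r to a half-niece or half-nephew = 0.125 (half-aunt/uncle↔niece/nephew: one path of length 3: r = (1/2)^3 = 1/8).
Summing one r·B term per recipient: 4·0.25·0.302 + 4·0.125·0.0868 = 0.3454.

0.3454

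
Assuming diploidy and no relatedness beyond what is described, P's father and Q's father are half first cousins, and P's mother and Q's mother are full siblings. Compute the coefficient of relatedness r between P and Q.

0.140625

Relatedness sums over independent paths through distinct common ancestors.
P and Q are related in two ways: half second cousins through their fathers (r = 1/64) and first cousins through their mothers (r = 1/8).
r = 1/64 + 1/8 = 0.140625.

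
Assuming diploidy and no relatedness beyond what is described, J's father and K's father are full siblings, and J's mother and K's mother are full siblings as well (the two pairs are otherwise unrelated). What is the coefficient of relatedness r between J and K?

0.25

Wright's path rule: contributions from independent ancestry routes add.
J and K are related in two ways: first cousins through their fathers (r = 1/8) and first cousins through their mothers (r = 1/8) — i.e. double first cousins.
r = 1/8 + 1/8 = 0.25.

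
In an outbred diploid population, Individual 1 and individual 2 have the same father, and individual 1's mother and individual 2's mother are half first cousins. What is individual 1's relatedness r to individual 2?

0.265625

Independent pedigree routes through distinct common ancestors add.
Individual 1 and individual 2 are related in two ways: half-sibs through their shared father (r = 1/4) and half second cousins through their mothers (r = 1/64).
r = 1/4 + 1/64 = 17/64 = 0.265625.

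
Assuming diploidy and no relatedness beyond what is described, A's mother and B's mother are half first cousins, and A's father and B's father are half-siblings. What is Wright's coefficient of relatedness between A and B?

0.078125

With two independent routes of shared ancestry, r is the sum of the two contributions.
A and B are related in two ways: half second cousins through their mothers (r = 1/64) and half first cousins through their fathers (r = 1/16).
r = 1/64 + 1/16 = 5/64 = 0.078125.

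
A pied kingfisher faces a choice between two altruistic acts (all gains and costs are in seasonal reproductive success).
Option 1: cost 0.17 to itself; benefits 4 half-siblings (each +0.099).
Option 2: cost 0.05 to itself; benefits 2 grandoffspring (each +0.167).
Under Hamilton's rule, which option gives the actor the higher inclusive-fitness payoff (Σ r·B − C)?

Option 2

Option 1: r to a half-sibling = 0.25.
Option 1: Σ r·B − C = (4·0.25·0.099) − 0.17 = -0.071.
Option 2: r to a grandoffspring = 0.25.
Option 2: Σ r·B − C = (2·0.25·0.167) − 0.05 = 0.0335.
Option 2 has the higher net inclusive-fitness payoff.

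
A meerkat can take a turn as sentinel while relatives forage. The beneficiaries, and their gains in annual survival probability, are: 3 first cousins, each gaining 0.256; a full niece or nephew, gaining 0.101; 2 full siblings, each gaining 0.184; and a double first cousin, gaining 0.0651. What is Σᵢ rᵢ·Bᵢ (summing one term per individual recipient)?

r to a first cousin = 0.125 (first cousins share one grandparent pair — two paths of length 4: r = 2·(1/2)^4 = 1/8).
r to a full niece or nephew = 0.25 (full aunt/uncle↔niece/nephew: two paths of length 3 through the shared grandparent pair: r = 2·(1/2)^3 = 1/4).
r to a full sibling = 0.5 (full sibs share both parents — two paths of length 2: r = 2·(1/2)^2 = 1/2).
r to a double first cousin = 1/4 (double first cousins share both grandparent pairs — four paths of length 4: r = 4·(1/2)^4 = 1/4).
Summing one r·B term per recipient: 3·0.125·0.256 + 1·0.25·0.101 + 2·0.5·0.184 + 1·0.25·0.0651 = 0.321525.

0.321525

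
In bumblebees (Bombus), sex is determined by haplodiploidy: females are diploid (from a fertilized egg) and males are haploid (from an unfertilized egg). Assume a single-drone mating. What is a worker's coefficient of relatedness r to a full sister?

Haplodiploid full sisters inherit their father's entire haploid genome identically (contributing 1/2) and on average half of their mother's contribution (1/2 · 1/2 = 1/4); r = 1/2 + 1/4 = 3/4.

0.75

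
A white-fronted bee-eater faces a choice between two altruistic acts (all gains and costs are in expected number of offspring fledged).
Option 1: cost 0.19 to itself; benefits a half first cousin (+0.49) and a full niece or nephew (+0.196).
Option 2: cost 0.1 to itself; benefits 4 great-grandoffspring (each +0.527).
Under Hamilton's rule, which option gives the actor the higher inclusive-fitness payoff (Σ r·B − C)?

Option 2

Option 1: r to a half first cousin = 0.0625.
Option 1: r to a full niece or nephew = 0.25.
Option 1: Σ r·B − C = (1·0.0625·0.49 + 1·0.25·0.196) − 0.19 = -0.110375.
Option 2: r to a great-grandoffspring = 0.125.
Option 2: Σ r·B − C = (4·0.125·0.527) − 0.1 = 0.1635.
Option 2 has the higher net inclusive-fitness payoff.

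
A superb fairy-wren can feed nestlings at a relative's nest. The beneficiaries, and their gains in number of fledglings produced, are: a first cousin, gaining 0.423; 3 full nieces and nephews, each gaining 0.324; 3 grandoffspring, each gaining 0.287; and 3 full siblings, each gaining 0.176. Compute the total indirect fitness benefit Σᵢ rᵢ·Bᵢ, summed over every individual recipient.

0.775125

r to a first cousin = 1/8 (first cousins share one grandparent pair — two paths of length 4: r = 2·(1/2)^4 = 1/8).
r to a full niece or nephew = 0.25 (full aunt/uncle↔niece/nephew: two paths of length 3 through the shared grandparent pair: r = 2·(1/2)^3 = 1/4).
r to a grandoffspring = 0.25 (two parent–offspring links: r = (1/2)^2 = 1/4).
r to a full sibling = 0.5 (full sibs share both parents — two paths of length 2: r = 2·(1/2)^2 = 1/2).
Summing one r·B term per recipient: 1·0.125·0.423 + 3·0.25·0.324 + 3·0.25·0.287 + 3·0.5·0.176 = 0.775125.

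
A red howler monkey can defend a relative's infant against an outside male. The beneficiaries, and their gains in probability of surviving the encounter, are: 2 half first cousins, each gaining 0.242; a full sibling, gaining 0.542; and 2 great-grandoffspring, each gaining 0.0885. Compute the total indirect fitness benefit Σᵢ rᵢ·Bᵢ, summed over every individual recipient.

0.323375

r to a half first cousin = 0.0625 (half first cousins share one grandparent — one path of length 4: r = (1/2)^4 = 1/16).
r to a full sibling = 0.5 (full sibs share both parents — two paths of length 2: r = 2·(1/2)^2 = 1/2).
r to a great-grandoffspring = 1/8 (three parent–offspring links: r = (1/2)^3 = 1/8).
Summing one r·B term per recipient: 2·0.0625·0.242 + 1·0.5·0.542 + 2·0.125·0.0885 = 0.323375.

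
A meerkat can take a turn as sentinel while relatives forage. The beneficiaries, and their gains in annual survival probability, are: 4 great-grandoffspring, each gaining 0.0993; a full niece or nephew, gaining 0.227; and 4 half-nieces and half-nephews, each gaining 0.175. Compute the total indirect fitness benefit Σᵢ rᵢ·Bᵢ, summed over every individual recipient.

0.1939

r to a great-grandoffspring = 1/8 (three parent–offspring links: r = (1/2)^3 = 1/8).
r to a full niece or nephew = 0.25 (full aunt/uncle↔niece/nephew: two paths of length 3 through the shared grandparent pair: r = 2·(1/2)^3 = 1/4).
r to a half-niece or half-nephew = 1/8 (half-aunt/uncle↔niece/nephew: one path of length 3: r = (1/2)^3 = 1/8).
Summing one r·B term per recipient: 4·0.125·0.0993 + 1·0.25·0.227 + 4·0.125·0.175 = 0.1939.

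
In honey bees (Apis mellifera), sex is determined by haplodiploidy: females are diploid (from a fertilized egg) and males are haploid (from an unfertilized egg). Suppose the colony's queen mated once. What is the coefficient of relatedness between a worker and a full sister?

Haplodiploid full sisters inherit their father's entire haploid genome identically (contributing 1/2) and on average half of their mother's contribution (1/2 · 1/2 = 1/4); r = 1/2 + 1/4 = 3/4.

0.75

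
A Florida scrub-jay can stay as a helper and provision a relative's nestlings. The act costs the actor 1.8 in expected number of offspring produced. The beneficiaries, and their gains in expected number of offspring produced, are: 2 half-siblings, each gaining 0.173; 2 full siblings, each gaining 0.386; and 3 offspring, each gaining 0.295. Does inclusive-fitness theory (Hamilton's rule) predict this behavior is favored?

No

Hamilton's rule: the trait is favored when the sum of r·B over every recipient exceeds the actor's cost C.
r to a half-sibling = 0.25 (half-sibs share one parent — one path of length 2: r = (1/2)^2 = 1/4).
r to a full sibling = 1/2 (full sibs share both parents — two paths of length 2: r = 2·(1/2)^2 = 1/2).
r to an offspring = 0.5 (one parent–offspring link: r = (1/2)^1 = 1/2).
Summing one r·B term per recipient: 2·0.25·0.173 + 2·0.5·0.386 + 3·0.5·0.295 = 0.915.
0.915 < 1.8: the indirect benefit is less than the cost.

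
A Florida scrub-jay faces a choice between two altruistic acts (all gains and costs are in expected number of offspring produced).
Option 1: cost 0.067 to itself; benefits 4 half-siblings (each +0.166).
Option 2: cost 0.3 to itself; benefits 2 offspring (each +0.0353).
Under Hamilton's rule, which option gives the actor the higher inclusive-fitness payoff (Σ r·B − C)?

Option 1

Option 1: r to a half-sibling = 0.25.
Option 1: Σ r·B − C = (4·0.25·0.166) − 0.067 = 0.099.
Option 2: r to an offspring = 0.5.
Option 2: Σ r·B − C = (2·0.5·0.0353) − 0.3 = -0.2647.
Option 1 has the higher net inclusive-fitness payoff.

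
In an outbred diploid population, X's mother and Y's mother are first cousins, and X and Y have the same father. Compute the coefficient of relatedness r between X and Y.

0.28125

Relatedness sums over independent paths through distinct common ancestors.
X and Y are related in two ways: second cousins through their mothers (r = 1/32) and half-sibs through their shared father (r = 1/4).
r = 1/32 + 1/4 = 9/32 = 0.28125.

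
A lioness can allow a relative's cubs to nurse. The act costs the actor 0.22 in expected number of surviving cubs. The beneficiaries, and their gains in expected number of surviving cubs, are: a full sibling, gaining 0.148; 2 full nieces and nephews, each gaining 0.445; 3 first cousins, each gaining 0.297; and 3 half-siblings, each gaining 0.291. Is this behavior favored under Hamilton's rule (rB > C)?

Yes

Hamilton's rule: the trait is favored when the sum of r·B over every recipient exceeds the actor's cost C.
r to a full sibling = 0.5 (full sibs share both parents — two paths of length 2: r = 2·(1/2)^2 = 1/2).
r to a full niece or nephew = 1/4 (full aunt/uncle↔niece/nephew: two paths of length 3 through the shared grandparent pair: r = 2·(1/2)^3 = 1/4).
r to a first cousin = 1/8 (first cousins share one grandparent pair — two paths of length 4: r = 2·(1/2)^4 = 1/8).
r to a half-sibling = 0.25 (half-sibs share one parent — one path of length 2: r = (1/2)^2 = 1/4).
Summing one r·B term per recipient: 1·0.5·0.148 + 2·0.25·0.445 + 3·0.125·0.297 + 3·0.25·0.291 = 0.626125.
0.626125 > 0.22: the indirect benefit exceeds the cost.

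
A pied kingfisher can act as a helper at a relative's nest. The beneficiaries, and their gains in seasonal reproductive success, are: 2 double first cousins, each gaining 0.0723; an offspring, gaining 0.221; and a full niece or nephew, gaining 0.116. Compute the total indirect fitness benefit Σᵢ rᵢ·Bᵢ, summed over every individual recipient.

0.17565

r to a double first cousin = 0.25 (double first cousins share both grandparent pairs — four paths of length 4: r = 4·(1/2)^4 = 1/4).
r to an offspring = 1/2 (one parent–offspring link: r = (1/2)^1 = 1/2).
r to a full niece or nephew = 1/4 (full aunt/uncle↔niece/nephew: two paths of length 3 through the shared grandparent pair: r = 2·(1/2)^3 = 1/4).
Summing one r·B term per recipient: 2·0.25·0.0723 + 1·0.5·0.221 + 1·0.25·0.116 = 0.17565.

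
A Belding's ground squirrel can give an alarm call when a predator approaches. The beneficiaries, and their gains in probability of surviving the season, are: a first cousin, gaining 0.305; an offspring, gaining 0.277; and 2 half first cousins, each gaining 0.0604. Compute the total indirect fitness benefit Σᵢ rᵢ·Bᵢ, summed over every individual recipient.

0.184175

r to a first cousin = 1/8 (first cousins share one grandparent pair — two paths of length 4: r = 2·(1/2)^4 = 1/8).
r to an offspring = 1/2 (one parent–offspring link: r = (1/2)^1 = 1/2).
r to a half first cousin = 0.0625 (half first cousins share one grandparent — one path of length 4: r = (1/2)^4 = 1/16).
Summing one r·B term per recipient: 1·0.125·0.305 + 1·0.5·0.277 + 2·0.0625·0.0604 = 0.184175.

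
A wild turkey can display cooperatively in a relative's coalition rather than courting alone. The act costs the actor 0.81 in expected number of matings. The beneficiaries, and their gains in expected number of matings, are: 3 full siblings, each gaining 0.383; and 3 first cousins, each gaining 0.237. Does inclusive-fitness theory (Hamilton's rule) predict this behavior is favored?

Hamilton's rule: the trait is favored when the sum of r·B over every recipient exceeds the actor's cost C.
r to a full sibling = 0.5 (full sibs share both parents — two paths of length 2: r = 2·(1/2)^2 = 1/2).
r to a first cousin = 0.125 (first cousins share one grandparent pair — two paths of length 4: r = 2·(1/2)^4 = 1/8).
Summing one r·B term per recipient: 3·0.5·0.383 + 3·0.125·0.237 = 0.663375.
0.663375 < 0.81: the indirect benefit is less than the cost.

No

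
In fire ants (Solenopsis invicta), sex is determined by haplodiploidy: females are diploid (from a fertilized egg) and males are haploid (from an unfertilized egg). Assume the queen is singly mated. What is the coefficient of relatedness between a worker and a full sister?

0.75

Haplodiploid full sisters inherit their father's entire haploid genome identically (contributing 1/2) and on average half of their mother's contribution (1/2 · 1/2 = 1/4); r = 1/2 + 1/4 = 3/4.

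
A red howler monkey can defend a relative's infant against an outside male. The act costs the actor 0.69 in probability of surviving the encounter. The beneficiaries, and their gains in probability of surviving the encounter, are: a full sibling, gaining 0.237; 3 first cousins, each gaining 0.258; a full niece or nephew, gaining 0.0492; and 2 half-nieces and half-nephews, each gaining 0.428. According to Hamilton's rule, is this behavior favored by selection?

No

Hamilton's rule: the trait is favored when the sum of r·B over every recipient exceeds the actor's cost C.
r to a full sibling = 0.5 (full sibs share both parents — two paths of length 2: r = 2·(1/2)^2 = 1/2).
r to a first cousin = 1/8 (first cousins share one grandparent pair — two paths of length 4: r = 2·(1/2)^4 = 1/8).
r to a full niece or nephew = 0.25 (full aunt/uncle↔niece/nephew: two paths of length 3 through the shared grandparent pair: r = 2·(1/2)^3 = 1/4).
r to a half-niece or half-nephew = 0.125 (half-aunt/uncle↔niece/nephew: one path of length 3: r = (1/2)^3 = 1/8).
Summing one r·B term per recipient: 1·0.5·0.237 + 3·0.125·0.258 + 1·0.25·0.0492 + 2·0.125·0.428 = 0.33455.
0.33455 < 0.69: the indirect benefit is less than the cost.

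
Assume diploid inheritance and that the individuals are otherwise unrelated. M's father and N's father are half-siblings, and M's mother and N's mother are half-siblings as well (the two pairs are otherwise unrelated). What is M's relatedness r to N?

0.125

Relatedness sums over independent paths through distinct common ancestors.
M and N are related in two ways: half first cousins through their fathers (r = 1/16) and half first cousins through their mothers (r = 1/16).
r = 1/16 + 1/16 = 1/8 = 0.125.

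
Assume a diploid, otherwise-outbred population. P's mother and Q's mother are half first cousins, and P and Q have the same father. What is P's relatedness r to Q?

Wright's path rule: contributions from independent ancestry routes add.
P and Q are related in two ways: half second cousins through their mothers (r = 1/64) and half-sibs through their shared father (r = 1/4).
r = 1/64 + 1/4 = 17/64 = 0.265625.

0.265625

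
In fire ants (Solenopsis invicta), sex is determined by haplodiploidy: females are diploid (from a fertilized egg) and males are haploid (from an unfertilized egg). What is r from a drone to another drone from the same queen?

0.5

Haploid brothers each carry a random half of the queen's diploid genome, so on average they share half: r = 1/2.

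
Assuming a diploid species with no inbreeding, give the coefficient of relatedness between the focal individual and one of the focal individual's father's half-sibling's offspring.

Each parent–offspring link contributes a factor of 1/2, and independent paths through distinct common ancestors add.
Half first cousins share one grandparent — one path of length 4: r = (1/2)^4 = 1/16.

0.0625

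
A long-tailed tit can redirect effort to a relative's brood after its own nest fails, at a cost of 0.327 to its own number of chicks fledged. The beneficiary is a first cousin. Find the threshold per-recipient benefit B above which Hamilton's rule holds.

2.616

r to a first cousin = 1/8 (first cousins share one grandparent pair — two paths of length 4: r = 2·(1/2)^4 = 1/8).
Hamilton's rule with n recipients of equal r: n·r·B > C, so B > C/(n·r) = 0.327/(1·0.125) = 2.616.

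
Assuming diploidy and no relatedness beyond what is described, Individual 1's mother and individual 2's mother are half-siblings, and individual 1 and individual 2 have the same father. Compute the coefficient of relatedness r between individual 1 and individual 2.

With two independent routes of shared ancestry, r is the sum of the two contributions.
Individual 1 and individual 2 are related in two ways: half first cousins through their mothers (r = 1/16) and half-sibs through their shared father (r = 1/4).
r = 1/16 + 1/4 = 0.3125.

0.3125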